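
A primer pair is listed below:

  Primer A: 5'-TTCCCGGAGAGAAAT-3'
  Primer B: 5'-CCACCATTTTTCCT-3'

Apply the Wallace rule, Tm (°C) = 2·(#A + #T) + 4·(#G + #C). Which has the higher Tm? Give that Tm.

Primer A: A+T=8, G+C=7 → Tm = 2(8)+4(7) = 44°C
Primer B: A+T=8, G+C=6 → Tm = 2(8)+4(6) = 40°C
44°C vs 40°C → primer A is higher.

Primer A, 44°C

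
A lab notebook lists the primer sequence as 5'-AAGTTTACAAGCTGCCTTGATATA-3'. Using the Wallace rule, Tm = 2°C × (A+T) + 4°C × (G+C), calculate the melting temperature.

64°C

Counting bases: G=4, C=4, A=8, T=8
So N_AT = 16 and N_GC = 8.
Tm = 2(16) + 4(8) = 32 + 32 = 64°C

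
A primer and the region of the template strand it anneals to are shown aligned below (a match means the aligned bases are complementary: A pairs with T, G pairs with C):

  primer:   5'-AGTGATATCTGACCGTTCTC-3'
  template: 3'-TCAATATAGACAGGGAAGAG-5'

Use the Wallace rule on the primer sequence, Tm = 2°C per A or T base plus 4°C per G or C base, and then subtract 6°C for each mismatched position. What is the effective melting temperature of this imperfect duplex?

Primer base counts: A=4, T=7, G=4, C=5 → A+T=11, G+C=9
Perfect-match Tm = 2(11) + 4(9) = 22 + 36 = 58°C
Mismatches (positions where the bases are not complementary): 3 (at positions 4, 12, 15)
Effective Tm = 58 − 3×6 = 58 − 18 = 40°C

40°C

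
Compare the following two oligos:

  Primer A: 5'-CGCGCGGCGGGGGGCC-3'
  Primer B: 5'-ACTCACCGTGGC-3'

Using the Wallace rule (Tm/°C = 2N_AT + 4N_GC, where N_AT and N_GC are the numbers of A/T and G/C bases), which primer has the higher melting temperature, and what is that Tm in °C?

Primer A: A+T=0, G+C=16 → Tm = 2(0)+4(16) = 64°C
Primer B: A+T=4, G+C=8 → Tm = 2(4)+4(8) = 40°C
64°C vs 40°C → primer A is higher.

Primer A, 64°C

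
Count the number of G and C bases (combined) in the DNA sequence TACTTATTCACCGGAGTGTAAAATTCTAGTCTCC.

Counting bases: A=9, G=5, C=8, T=12
G+C = 5 + 8 = 13

13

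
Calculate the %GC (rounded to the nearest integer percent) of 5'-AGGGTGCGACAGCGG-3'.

73%

Counting bases: T=1, G=8, A=3, C=3
G+C = 8 + 3 = 11 out of 15 bases
%GC = 11/15 × 100 = 73.33% ≈ 73%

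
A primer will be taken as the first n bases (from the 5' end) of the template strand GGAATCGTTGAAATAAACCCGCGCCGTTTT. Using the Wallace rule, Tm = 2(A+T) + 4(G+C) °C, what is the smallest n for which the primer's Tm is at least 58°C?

n = 21

First 20 bases: GGAATCGTTGAAATAAACCC → Tm = 56°C (< 58°C)
First 21 bases: GGAATCGTTGAAATAAACCCG → Tm = 60°C (≥ 58°C)
Each additional base adds 2°C (A/T) or 4°C (G/C), so Tm is non-decreasing in n; n = 21 is the first length to reach 58°C.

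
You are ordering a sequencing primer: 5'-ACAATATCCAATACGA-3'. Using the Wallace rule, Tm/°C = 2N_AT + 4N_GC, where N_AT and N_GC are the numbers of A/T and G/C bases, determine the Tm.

42°C

Scanning the sequence gives G=1, C=4, A=8, T=3.
A+T = 11, G+C = 5
Tm = 2(11) + 4(5) = 22 + 20 = 42°C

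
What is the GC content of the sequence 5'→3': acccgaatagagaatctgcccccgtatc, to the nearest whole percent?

Base counts: T=5, G=5, C=10, A=8
G+C = 5 + 10 = 15 out of 28 bases
%GC = 15/28 × 100 = 53.57% ≈ 54%

54%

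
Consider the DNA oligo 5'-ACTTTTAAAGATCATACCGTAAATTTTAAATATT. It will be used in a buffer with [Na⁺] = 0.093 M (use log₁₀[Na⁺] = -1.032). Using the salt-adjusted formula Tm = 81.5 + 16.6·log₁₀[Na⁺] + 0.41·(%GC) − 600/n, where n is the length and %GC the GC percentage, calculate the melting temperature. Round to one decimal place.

Length n = 34. Counting bases: T=14, A=14, C=4, G=2
G+C = 6, so %GC = 6/34 × 100 = 17.647%
Salt term: 16.6 × (-1.032) = -17.131
GC term: 0.41 × 17.647 = 7.235; length term: −600/34 = −17.647
Tm = 81.5 + (-17.131) + 7.235 − 17.647 = 53.957 → 54.0°C

54.0°C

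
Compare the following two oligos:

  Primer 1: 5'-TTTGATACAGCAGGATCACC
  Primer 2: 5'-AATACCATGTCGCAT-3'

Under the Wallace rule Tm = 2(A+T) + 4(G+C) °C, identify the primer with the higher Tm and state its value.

Primer 1: A+T=11, G+C=9 → Tm = 2(11)+4(9) = 58°C
Primer 2: A+T=9, G+C=6 → Tm = 2(9)+4(6) = 42°C
58°C vs 42°C → primer 1 is higher.

Primer 1, 58°C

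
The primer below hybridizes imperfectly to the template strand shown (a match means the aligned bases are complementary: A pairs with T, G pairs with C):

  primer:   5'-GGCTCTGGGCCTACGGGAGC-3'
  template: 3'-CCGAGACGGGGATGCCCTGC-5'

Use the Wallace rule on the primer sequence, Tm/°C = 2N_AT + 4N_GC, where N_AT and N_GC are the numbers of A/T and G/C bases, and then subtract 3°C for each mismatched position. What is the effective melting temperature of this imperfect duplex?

58°C

Primer base counts: A=2, T=3, G=9, C=6 → A+T=5, G+C=15
Perfect-match Tm = 2(5) + 4(15) = 10 + 60 = 70°C
Mismatches (positions where the bases are not complementary): 4 (at positions 8, 9, 19, 20)
Effective Tm = 70 − 4×3 = 70 − 12 = 58°C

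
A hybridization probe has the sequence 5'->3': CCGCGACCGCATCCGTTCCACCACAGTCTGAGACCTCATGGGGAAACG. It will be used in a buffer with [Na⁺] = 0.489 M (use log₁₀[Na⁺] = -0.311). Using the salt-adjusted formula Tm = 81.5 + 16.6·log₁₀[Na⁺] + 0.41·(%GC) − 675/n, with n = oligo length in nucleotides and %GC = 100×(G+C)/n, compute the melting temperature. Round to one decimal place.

Length n = 48. Base counts: G=12, C=18, A=11, T=7
G+C = 30, so %GC = 30/48 × 100 = 62.5%
Salt term: 16.6 × (-0.311) = -5.163
GC term: 0.41 × 62.5 = 25.625; length term: −675/48 = −14.062
Tm = 81.5 + (-5.163) + 25.625 − 14.062 = 87.9 → 87.9°C

87.9°C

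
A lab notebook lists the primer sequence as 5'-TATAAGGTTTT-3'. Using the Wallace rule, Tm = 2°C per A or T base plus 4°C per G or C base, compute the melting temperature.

26°C

Scanning the sequence gives A=3, T=6, C=0, G=2.
A+T = 9, G+C = 2
Tm = 4·2 + 2·9 = 8 + 18 = 26°C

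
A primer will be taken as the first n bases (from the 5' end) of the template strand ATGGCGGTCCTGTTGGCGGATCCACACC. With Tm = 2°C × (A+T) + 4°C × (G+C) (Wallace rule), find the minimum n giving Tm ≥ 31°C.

n = 10

First 9 bases: ATGGCGGTC → Tm = 30°C (< 31°C)
First 10 bases: ATGGCGGTCC → Tm = 34°C (≥ 31°C)
Since every base adds ≥2°C, Tm only increases with n, so the threshold is first crossed at n = 10.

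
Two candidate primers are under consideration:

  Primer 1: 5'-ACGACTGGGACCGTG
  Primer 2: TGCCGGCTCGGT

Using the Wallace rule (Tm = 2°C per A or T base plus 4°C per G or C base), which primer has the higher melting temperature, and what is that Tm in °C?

Primer 1, 50°C

Primer 1: A+T=5, G+C=10 → Tm = 2(5)+4(10) = 50°C
Primer 2: A+T=3, G+C=9 → Tm = 2(3)+4(9) = 42°C
50°C vs 42°C → primer 1 is higher.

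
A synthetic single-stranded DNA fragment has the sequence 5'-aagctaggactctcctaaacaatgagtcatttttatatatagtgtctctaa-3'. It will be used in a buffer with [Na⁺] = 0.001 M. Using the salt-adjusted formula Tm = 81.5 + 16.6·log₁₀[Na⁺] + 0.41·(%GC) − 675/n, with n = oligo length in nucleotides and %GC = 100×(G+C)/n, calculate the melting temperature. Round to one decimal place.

31.3°C

Length n = 51. Base counts: A=17, G=7, C=9, T=18
G+C = 16, so %GC = 16/51 × 100 = 31.373%
Salt term: 16.6 × (-3) = -49.8
GC term: 0.41 × 31.373 = 12.863; length term: −675/51 = −13.235
Tm = 81.5 + (-49.8) + 12.863 − 13.235 = 31.328 → 31.3°C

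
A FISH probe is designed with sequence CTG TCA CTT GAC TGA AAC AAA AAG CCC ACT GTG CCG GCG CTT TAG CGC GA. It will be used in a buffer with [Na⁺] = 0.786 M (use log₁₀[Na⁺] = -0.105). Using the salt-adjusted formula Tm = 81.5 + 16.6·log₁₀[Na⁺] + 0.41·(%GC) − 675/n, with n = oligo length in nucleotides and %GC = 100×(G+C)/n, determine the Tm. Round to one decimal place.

88.4°C

Length n = 50. Base counts: A=13, C=15, T=10, G=12
G+C = 27, so %GC = 27/50 × 100 = 54%
Salt term: 16.6 × (-0.105) = -1.743
GC term: 0.41 × 54 = 22.14; length term: −675/50 = −13.5
Tm = 81.5 + (-1.743) + 22.14 − 13.5 = 88.397 → 88.4°C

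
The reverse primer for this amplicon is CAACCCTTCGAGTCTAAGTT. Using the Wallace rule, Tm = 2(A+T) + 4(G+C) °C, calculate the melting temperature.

Base counts: G=3, A=5, C=6, T=6
A+T = 11, G+C = 9
Tm = 2(11) + 4(9) = 22 + 36 = 58°C

58°C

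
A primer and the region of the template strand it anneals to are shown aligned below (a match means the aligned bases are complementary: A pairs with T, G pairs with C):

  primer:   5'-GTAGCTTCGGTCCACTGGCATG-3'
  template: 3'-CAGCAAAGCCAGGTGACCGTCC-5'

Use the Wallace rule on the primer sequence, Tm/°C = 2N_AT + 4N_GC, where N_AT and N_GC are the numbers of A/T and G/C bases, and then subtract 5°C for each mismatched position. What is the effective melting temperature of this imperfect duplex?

Primer base counts: A=3, T=6, G=7, C=6 → A+T=9, G+C=13
Perfect-match Tm = 2(9) + 4(13) = 18 + 52 = 70°C
Mismatches (positions where the bases are not complementary): 3 (at positions 3, 5, 21)
Effective Tm = 70 − 3×5 = 70 − 15 = 55°C

55°C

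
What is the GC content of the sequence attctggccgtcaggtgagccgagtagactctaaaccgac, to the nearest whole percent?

55%

Base counts: C=11, T=8, A=10, G=11
G+C = 11 + 11 = 22 out of 40 bases
%GC = 22/40 × 100 = 55% ≈ 55%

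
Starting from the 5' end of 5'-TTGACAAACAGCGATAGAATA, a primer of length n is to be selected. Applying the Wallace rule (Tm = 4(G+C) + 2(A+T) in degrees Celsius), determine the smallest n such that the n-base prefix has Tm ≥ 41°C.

n = 15

First 14 bases: TTGACAAACAGCGA → Tm = 40°C (< 41°C)
First 15 bases: TTGACAAACAGCGAT → Tm = 42°C (≥ 41°C)
Since every base adds ≥2°C, Tm only increases with n, so the threshold is first crossed at n = 15.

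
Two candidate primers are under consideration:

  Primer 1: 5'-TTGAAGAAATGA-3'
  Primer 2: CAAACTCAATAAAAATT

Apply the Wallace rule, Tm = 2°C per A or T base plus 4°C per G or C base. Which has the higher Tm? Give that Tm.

Primer 2, 40°C

Primer 1: A+T=9, G+C=3 → Tm = 2(9)+4(3) = 30°C
Primer 2: A+T=14, G+C=3 → Tm = 2(14)+4(3) = 40°C
30°C vs 40°C → primer 2 is higher.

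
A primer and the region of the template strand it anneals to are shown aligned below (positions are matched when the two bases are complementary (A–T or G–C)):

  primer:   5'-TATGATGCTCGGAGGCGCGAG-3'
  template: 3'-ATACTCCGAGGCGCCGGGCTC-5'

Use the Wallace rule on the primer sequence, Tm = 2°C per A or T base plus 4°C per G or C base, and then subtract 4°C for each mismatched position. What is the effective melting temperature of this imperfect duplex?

52°C

Primer base counts: A=4, T=4, G=9, C=4 → A+T=8, G+C=13
Perfect-match Tm = 2(8) + 4(13) = 16 + 52 = 68°C
Mismatches (positions where the bases are not complementary): 4 (at positions 6, 11, 13, 17)
Effective Tm = 68 − 4×4 = 68 − 16 = 52°C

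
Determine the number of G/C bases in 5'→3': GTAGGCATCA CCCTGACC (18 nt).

Scanning the sequence gives C=7, T=3, G=4, A=4.
Total G or C: 4 + 7 = 11

11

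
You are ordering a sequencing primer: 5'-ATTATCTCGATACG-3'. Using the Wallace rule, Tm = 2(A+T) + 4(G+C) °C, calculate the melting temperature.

38°C

C=3, G=2, A=4, T=5
A+T = 9, G+C = 5
Tm = 4·5 + 2·9 = 20 + 18 = 38°C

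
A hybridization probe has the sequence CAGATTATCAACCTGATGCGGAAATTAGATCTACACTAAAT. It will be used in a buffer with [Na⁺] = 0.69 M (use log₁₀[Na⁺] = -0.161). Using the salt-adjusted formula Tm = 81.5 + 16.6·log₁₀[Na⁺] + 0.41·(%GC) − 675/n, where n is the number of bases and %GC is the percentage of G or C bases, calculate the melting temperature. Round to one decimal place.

Length n = 41. Counting bases: C=8, G=6, A=16, T=11
G+C = 14, so %GC = 14/41 × 100 = 34.146%
Salt term: 16.6 × (-0.161) = -2.673
GC term: 0.41 × 34.146 = 14; length term: −675/41 = −16.463
Tm = 81.5 + (-2.673) + 14 − 16.463 = 76.364 → 76.4°C

76.4°C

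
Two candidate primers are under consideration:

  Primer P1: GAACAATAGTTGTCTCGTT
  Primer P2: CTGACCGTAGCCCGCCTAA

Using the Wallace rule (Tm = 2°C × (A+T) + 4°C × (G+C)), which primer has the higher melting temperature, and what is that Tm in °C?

Primer P2, 62°C

Primer P1: A+T=12, G+C=7 → Tm = 2(12)+4(7) = 52°C
Primer P2: A+T=7, G+C=12 → Tm = 2(7)+4(12) = 62°C
52°C vs 62°C → primer P2 is higher.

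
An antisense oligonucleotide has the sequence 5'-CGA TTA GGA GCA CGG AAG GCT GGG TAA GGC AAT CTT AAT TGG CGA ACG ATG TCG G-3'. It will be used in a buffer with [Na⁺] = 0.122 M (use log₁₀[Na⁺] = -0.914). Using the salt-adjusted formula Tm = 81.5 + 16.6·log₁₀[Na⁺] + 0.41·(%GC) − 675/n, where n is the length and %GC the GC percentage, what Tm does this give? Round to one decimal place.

Length n = 55. Scanning the sequence gives T=11, G=20, A=15, C=9.
G+C = 29, so %GC = 29/55 × 100 = 52.727%
Salt term: 16.6 × (-0.914) = -15.172
GC term: 0.41 × 52.727 = 21.618; length term: −675/55 = −12.273
Tm = 81.5 + (-15.172) + 21.618 − 12.273 = 75.673 → 75.7°C

75.7°C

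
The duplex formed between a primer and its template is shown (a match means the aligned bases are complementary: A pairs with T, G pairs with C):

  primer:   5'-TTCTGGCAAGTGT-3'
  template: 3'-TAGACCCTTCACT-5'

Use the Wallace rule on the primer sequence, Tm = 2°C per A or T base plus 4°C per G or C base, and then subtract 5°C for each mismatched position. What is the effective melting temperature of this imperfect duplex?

Primer base counts: A=2, T=5, G=4, C=2 → A+T=7, G+C=6
Perfect-match Tm = 2(7) + 4(6) = 14 + 24 = 38°C
Mismatches (positions where the bases are not complementary): 3 (at positions 1, 7, 13)
Effective Tm = 38 − 3×5 = 38 − 15 = 23°C

23°C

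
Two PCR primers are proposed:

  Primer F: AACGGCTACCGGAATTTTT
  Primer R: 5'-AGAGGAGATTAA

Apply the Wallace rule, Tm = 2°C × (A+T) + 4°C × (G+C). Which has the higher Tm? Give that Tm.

Primer F, 54°C

Primer F: A+T=11, G+C=8 → Tm = 2(11)+4(8) = 54°C
Primer R: A+T=8, G+C=4 → Tm = 2(8)+4(4) = 32°C
54°C vs 32°C → primer F is higher.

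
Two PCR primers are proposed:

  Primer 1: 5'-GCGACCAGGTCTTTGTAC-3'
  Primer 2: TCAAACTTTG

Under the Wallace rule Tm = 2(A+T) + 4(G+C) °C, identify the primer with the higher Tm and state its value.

Primer 1: A+T=8, G+C=10 → Tm = 2(8)+4(10) = 56°C
Primer 2: A+T=7, G+C=3 → Tm = 2(7)+4(3) = 26°C
56°C vs 26°C → primer 1 is higher.

Primer 1, 56°C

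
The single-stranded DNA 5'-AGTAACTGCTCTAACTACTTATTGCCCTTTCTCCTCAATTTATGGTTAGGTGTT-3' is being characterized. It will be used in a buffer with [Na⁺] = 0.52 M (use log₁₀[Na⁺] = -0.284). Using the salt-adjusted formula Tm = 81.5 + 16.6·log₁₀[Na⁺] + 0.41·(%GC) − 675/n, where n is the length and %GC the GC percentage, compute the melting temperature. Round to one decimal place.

79.5°C

Length n = 54. Base counts: C=12, T=23, G=8, A=11
G+C = 20, so %GC = 20/54 × 100 = 37.037%
Salt term: 16.6 × (-0.284) = -4.714
GC term: 0.41 × 37.037 = 15.185; length term: −675/54 = −12.5
Tm = 81.5 + (-4.714) + 15.185 − 12.5 = 79.471 → 79.5°C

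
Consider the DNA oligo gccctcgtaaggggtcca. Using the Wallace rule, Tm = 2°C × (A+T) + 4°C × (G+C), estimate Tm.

60°C

G=6, T=3, A=3, C=6
AT pairs contribute 6, GC pairs contribute 12.
Tm = 2(6) + 4(12) = 12 + 48 = 60°C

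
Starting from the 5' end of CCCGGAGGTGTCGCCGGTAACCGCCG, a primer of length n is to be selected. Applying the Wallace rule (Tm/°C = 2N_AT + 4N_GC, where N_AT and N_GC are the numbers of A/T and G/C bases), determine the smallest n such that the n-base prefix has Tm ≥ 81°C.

First 23 bases: CCCGGAGGTGTCGCCGGTAACCG → Tm = 80°C (< 81°C)
First 24 bases: CCCGGAGGTGTCGCCGGTAACCGC → Tm = 84°C (≥ 81°C)
Since every base adds ≥2°C, Tm only increases with n, so the threshold is first crossed at n = 24.

n = 24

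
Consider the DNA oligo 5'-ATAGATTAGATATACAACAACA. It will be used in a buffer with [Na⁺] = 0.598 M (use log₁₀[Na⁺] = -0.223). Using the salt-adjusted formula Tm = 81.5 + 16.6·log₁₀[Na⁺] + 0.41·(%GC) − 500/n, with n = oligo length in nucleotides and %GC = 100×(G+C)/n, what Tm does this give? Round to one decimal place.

Length n = 22. Scanning the sequence gives T=5, A=12, C=3, G=2.
G+C = 5, so %GC = 5/22 × 100 = 22.727%
Salt term: 16.6 × (-0.223) = -3.702
GC term: 0.41 × 22.727 = 9.318; length term: −500/22 = −22.727
Tm = 81.5 + (-3.702) + 9.318 − 22.727 = 64.389 → 64.4°C

64.4°C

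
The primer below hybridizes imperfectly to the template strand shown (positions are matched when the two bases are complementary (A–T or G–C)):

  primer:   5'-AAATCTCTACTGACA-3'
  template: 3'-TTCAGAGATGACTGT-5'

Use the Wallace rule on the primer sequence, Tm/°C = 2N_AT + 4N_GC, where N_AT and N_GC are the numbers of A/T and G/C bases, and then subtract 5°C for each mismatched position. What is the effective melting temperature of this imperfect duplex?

Primer base counts: A=6, T=4, G=1, C=4 → A+T=10, G+C=5
Perfect-match Tm = 2(10) + 4(5) = 20 + 20 = 40°C
Mismatches (positions where the bases are not complementary): 1 (at position 3)
Effective Tm = 40 − 1×5 = 40 − 5 = 35°C

35°C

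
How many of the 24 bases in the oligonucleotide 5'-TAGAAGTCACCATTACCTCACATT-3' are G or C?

9

Base counts: G=2, C=7, T=7, A=8
Total G or C: 2 + 7 = 9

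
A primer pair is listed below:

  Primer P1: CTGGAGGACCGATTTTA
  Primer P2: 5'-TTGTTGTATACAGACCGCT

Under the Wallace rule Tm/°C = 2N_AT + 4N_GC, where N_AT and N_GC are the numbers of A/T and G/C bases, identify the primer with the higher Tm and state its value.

Primer P2, 54°C

Primer P1: A+T=9, G+C=8 → Tm = 2(9)+4(8) = 50°C
Primer P2: A+T=11, G+C=8 → Tm = 2(11)+4(8) = 54°C
50°C vs 54°C → primer P2 is higher.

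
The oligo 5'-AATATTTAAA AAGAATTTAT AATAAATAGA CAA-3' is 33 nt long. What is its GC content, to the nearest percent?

Base counts: C=1, T=10, G=2, A=20
G+C = 2 + 1 = 3 out of 33 bases
%GC = 3/33 × 100 = 9.091% ≈ 9%

9%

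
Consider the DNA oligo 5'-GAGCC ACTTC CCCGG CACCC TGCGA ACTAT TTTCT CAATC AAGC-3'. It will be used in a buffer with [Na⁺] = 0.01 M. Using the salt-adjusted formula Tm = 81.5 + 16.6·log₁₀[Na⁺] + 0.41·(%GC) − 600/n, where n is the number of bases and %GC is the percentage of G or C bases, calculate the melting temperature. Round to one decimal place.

Length n = 44. C=17, G=7, T=10, A=10
G+C = 24, so %GC = 24/44 × 100 = 54.545%
Salt term: 16.6 × (-2) = -33.2
GC term: 0.41 × 54.545 = 22.363; length term: −600/44 = −13.636
Tm = 81.5 + (-33.2) + 22.363 − 13.636 = 57.027 → 57.0°C

57.0°C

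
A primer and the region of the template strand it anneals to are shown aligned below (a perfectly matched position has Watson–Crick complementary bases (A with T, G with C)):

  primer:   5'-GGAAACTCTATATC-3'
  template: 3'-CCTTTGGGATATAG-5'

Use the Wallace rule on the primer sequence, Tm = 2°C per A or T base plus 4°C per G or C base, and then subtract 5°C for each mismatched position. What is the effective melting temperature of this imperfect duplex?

33°C

Primer base counts: A=5, T=4, G=2, C=3 → A+T=9, G+C=5
Perfect-match Tm = 2(9) + 4(5) = 18 + 20 = 38°C
Mismatches (positions where the bases are not complementary): 1 (at position 7)
Effective Tm = 38 − 1×5 = 38 − 5 = 33°C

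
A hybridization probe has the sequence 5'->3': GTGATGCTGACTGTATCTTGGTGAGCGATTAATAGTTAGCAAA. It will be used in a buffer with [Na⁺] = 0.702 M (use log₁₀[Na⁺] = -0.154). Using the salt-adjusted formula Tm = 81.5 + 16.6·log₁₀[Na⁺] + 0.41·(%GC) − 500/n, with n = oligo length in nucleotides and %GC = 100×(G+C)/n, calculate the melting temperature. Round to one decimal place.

83.5°C

Length n = 43. C=5, G=12, A=12, T=14
G+C = 17, so %GC = 17/43 × 100 = 39.535%
Salt term: 16.6 × (-0.154) = -2.556
GC term: 0.41 × 39.535 = 16.209; length term: −500/43 = −11.628
Tm = 81.5 + (-2.556) + 16.209 − 11.628 = 83.525 → 83.5°C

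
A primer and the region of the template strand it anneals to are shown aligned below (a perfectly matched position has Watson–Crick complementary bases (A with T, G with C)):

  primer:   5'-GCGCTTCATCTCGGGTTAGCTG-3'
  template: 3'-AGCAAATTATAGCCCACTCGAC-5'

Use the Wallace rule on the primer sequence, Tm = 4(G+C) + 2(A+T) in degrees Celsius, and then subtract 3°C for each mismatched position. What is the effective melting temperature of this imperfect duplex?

55°C

Primer base counts: A=2, T=7, G=7, C=6 → A+T=9, G+C=13
Perfect-match Tm = 2(9) + 4(13) = 18 + 52 = 70°C
Mismatches (positions where the bases are not complementary): 5 (at positions 1, 4, 7, 10, 17)
Effective Tm = 70 − 5×3 = 70 − 15 = 55°C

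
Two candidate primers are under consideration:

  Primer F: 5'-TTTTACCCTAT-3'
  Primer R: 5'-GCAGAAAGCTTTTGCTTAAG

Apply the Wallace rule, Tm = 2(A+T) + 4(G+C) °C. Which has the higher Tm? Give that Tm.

Primer R, 56°C

Primer F: A+T=8, G+C=3 → Tm = 2(8)+4(3) = 28°C
Primer R: A+T=12, G+C=8 → Tm = 2(12)+4(8) = 56°C
28°C vs 56°C → primer R is higher.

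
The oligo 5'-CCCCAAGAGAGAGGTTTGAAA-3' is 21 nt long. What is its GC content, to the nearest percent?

48%

Counting bases: G=6, A=8, C=4, T=3
G+C = 6 + 4 = 10 out of 21 bases
%GC = 10/21 × 100 = 47.62% ≈ 48%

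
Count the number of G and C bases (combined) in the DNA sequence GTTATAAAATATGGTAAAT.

Scanning the sequence gives A=9, T=7, G=3, C=0.
Total G or C: 3 + 0 = 3

3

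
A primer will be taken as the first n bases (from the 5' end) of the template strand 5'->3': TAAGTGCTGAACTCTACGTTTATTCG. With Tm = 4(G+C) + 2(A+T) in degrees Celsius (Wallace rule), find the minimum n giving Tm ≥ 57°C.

n = 21

First 20 bases: TAAGTGCTGAACTCTACGTT → Tm = 56°C (< 57°C)
First 21 bases: TAAGTGCTGAACTCTACGTTT → Tm = 58°C (≥ 57°C)
Since every base adds ≥2°C, Tm only increases with n, so the threshold is first crossed at n = 21.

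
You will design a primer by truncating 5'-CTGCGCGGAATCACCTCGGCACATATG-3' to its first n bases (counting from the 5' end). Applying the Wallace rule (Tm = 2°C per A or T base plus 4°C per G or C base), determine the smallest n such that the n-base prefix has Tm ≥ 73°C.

n = 22

First 21 bases: CTGCGCGGAATCACCTCGGCA → Tm = 70°C (< 73°C)
First 22 bases: CTGCGCGGAATCACCTCGGCAC → Tm = 74°C (≥ 73°C)
Each additional base adds 2°C (A/T) or 4°C (G/C), so Tm is non-decreasing in n; n = 22 is the first length to reach 73°C.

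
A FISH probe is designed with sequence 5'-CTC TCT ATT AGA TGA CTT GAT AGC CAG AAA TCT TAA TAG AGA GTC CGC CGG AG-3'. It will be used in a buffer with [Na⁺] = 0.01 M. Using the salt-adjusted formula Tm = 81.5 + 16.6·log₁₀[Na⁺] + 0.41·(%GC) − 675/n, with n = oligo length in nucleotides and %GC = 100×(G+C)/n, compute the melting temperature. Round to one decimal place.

53.4°C

Length n = 53. Base counts: A=16, T=14, G=12, C=11
G+C = 23, so %GC = 23/53 × 100 = 43.396%
Salt term: 16.6 × (-2) = -33.2
GC term: 0.41 × 43.396 = 17.792; length term: −675/53 = −12.736
Tm = 81.5 + (-33.2) + 17.792 − 12.736 = 53.356 → 53.4°C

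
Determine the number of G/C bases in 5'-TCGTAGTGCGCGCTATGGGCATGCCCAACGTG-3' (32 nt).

20

Scanning the sequence gives G=11, C=9, T=7, A=5.
Total G or C: 11 + 9 = 20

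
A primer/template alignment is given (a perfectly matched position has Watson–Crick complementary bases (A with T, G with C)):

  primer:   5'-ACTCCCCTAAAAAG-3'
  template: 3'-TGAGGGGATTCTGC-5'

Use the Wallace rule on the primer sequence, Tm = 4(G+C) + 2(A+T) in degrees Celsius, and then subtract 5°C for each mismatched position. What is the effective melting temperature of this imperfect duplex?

Primer base counts: A=6, T=2, G=1, C=5 → A+T=8, G+C=6
Perfect-match Tm = 2(8) + 4(6) = 16 + 24 = 40°C
Mismatches (positions where the bases are not complementary): 2 (at positions 11, 13)
Effective Tm = 40 − 2×5 = 40 − 10 = 30°C

30°C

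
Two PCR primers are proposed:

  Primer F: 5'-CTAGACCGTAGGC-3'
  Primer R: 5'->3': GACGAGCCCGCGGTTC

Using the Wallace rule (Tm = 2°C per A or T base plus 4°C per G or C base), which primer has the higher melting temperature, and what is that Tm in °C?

Primer F: A+T=5, G+C=8 → Tm = 2(5)+4(8) = 42°C
Primer R: A+T=4, G+C=12 → Tm = 2(4)+4(12) = 56°C
42°C vs 56°C → primer R is higher.

Primer R, 56°C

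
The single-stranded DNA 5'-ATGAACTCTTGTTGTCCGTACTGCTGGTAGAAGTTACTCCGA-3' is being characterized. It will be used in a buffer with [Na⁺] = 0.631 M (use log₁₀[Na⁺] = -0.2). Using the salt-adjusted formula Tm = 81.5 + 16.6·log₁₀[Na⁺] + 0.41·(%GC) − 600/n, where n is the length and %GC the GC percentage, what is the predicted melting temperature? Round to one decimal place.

82.4°C

Length n = 42. A=9, C=9, G=10, T=14
G+C = 19, so %GC = 19/42 × 100 = 45.238%
Salt term: 16.6 × (-0.2) = -3.32
GC term: 0.41 × 45.238 = 18.548; length term: −600/42 = −14.286
Tm = 81.5 + (-3.32) + 18.548 − 14.286 = 82.442 → 82.4°C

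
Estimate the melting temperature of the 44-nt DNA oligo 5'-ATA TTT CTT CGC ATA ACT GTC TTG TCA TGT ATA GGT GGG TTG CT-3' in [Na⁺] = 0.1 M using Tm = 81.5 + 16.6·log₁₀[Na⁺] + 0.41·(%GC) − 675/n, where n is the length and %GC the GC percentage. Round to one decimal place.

65.4°C

Length n = 44. Scanning the sequence gives G=10, C=7, A=8, T=19.
G+C = 17, so %GC = 17/44 × 100 = 38.636%
Salt term: 16.6 × (-1) = -16.6
GC term: 0.41 × 38.636 = 15.841; length term: −675/44 = −15.341
Tm = 81.5 + (-16.6) + 15.841 − 15.341 = 65.4 → 65.4°C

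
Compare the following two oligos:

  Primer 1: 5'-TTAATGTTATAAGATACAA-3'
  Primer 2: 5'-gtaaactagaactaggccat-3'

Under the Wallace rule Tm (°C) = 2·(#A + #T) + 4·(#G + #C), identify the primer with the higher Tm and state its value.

Primer 2, 56°C

Primer 1: A+T=16, G+C=3 → Tm = 2(16)+4(3) = 44°C
Primer 2: A+T=12, G+C=8 → Tm = 2(12)+4(8) = 56°C
44°C vs 56°C → primer 2 is higher.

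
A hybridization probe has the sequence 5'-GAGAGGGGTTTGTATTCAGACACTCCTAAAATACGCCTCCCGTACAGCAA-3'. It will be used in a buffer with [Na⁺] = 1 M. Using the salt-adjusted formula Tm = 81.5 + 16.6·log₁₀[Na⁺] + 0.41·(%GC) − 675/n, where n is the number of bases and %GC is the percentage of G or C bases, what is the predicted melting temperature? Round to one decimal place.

87.7°C

Length n = 50. Counting bases: C=13, A=15, G=11, T=11
G+C = 24, so %GC = 24/50 × 100 = 48%
Salt term: 16.6 × (0) = 0
GC term: 0.41 × 48 = 19.68; length term: −675/50 = −13.5
Tm = 81.5 + (0) + 19.68 − 13.5 = 87.68 → 87.7°C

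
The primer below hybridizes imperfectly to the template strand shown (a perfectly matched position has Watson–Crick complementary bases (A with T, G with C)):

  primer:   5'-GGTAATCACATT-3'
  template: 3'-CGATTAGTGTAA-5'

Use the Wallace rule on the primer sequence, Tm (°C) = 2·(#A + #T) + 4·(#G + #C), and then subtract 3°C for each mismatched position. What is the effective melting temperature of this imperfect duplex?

Primer base counts: A=4, T=4, G=2, C=2 → A+T=8, G+C=4
Perfect-match Tm = 2(8) + 4(4) = 16 + 16 = 32°C
Mismatches (positions where the bases are not complementary): 1 (at position 2)
Effective Tm = 32 − 1×3 = 32 − 3 = 29°C

29°C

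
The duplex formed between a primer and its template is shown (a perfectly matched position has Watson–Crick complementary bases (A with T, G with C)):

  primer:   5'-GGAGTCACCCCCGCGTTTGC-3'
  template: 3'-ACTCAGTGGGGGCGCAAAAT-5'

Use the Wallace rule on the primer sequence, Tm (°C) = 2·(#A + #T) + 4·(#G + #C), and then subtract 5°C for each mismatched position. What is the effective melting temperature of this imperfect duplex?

Primer base counts: A=2, T=4, G=6, C=8 → A+T=6, G+C=14
Perfect-match Tm = 2(6) + 4(14) = 12 + 56 = 68°C
Mismatches (positions where the bases are not complementary): 3 (at positions 1, 19, 20)
Effective Tm = 68 − 3×5 = 68 − 15 = 53°C

53°C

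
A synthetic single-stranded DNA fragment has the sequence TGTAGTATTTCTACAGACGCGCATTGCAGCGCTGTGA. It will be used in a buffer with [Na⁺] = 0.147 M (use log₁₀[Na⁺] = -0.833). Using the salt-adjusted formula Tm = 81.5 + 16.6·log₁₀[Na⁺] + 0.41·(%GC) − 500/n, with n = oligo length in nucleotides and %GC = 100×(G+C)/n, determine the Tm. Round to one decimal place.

74.1°C

Length n = 37. Scanning the sequence gives C=8, G=10, T=11, A=8.
G+C = 18, so %GC = 18/37 × 100 = 48.649%
Salt term: 16.6 × (-0.833) = -13.828
GC term: 0.41 × 48.649 = 19.946; length term: −500/37 = −13.514
Tm = 81.5 + (-13.828) + 19.946 − 13.514 = 74.104 → 74.1°C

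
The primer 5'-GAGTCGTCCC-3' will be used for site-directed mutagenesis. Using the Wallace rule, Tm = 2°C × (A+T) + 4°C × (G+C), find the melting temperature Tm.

34°C

Base counts: G=3, A=1, T=2, C=4
So N_AT = 3 and N_GC = 7.
Tm = 2×3 + 4×7 = 34°C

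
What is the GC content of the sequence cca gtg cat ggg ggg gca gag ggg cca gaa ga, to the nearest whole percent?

69%

Base counts: A=8, C=6, G=16, T=2
G+C = 16 + 6 = 22 out of 32 bases
%GC = 22/32 × 100 = 68.75% ≈ 69%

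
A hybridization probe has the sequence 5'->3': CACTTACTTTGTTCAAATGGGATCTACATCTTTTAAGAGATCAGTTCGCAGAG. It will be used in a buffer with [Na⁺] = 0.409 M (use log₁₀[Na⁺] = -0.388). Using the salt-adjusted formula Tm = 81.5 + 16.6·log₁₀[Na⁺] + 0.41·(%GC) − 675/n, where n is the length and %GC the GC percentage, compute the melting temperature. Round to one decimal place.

Length n = 53. Counting bases: C=10, G=10, A=15, T=18
G+C = 20, so %GC = 20/53 × 100 = 37.736%
Salt term: 16.6 × (-0.388) = -6.441
GC term: 0.41 × 37.736 = 15.472; length term: −675/53 = −12.736
Tm = 81.5 + (-6.441) + 15.472 − 12.736 = 77.795 → 77.8°C

77.8°C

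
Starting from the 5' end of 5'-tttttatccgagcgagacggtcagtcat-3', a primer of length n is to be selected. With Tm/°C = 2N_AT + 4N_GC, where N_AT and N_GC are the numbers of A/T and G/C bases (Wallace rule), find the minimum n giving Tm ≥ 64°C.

n = 22

First 21 bases: TTTTTATCCGAGCGAGACGGT → Tm = 62°C (< 64°C)
First 22 bases: TTTTTATCCGAGCGAGACGGTC → Tm = 66°C (≥ 64°C)
Since every base adds ≥2°C, Tm only increases with n, so the threshold is first crossed at n = 22.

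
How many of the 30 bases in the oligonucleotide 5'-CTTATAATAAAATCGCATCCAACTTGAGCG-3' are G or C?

Counting bases: G=4, C=7, A=11, T=8
G+C = 4 + 7 = 11

11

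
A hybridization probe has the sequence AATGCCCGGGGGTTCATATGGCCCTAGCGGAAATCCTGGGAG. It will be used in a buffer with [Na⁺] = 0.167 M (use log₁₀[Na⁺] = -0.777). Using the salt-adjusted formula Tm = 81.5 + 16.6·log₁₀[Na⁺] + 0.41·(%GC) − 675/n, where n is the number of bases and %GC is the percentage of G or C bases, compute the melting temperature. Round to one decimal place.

Length n = 42. Counting bases: C=10, T=8, G=15, A=9
G+C = 25, so %GC = 25/42 × 100 = 59.524%
Salt term: 16.6 × (-0.777) = -12.898
GC term: 0.41 × 59.524 = 24.405; length term: −675/42 = −16.071
Tm = 81.5 + (-12.898) + 24.405 − 16.071 = 76.936 → 76.9°C

76.9°C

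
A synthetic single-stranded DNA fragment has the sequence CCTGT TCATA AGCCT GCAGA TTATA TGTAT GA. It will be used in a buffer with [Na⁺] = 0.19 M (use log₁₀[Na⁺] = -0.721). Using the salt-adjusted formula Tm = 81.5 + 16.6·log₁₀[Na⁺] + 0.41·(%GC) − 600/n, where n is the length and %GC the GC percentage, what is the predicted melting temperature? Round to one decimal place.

Length n = 32. Base counts: A=9, T=11, G=6, C=6
G+C = 12, so %GC = 12/32 × 100 = 37.5%
Salt term: 16.6 × (-0.721) = -11.969
GC term: 0.41 × 37.5 = 15.375; length term: −600/32 = −18.75
Tm = 81.5 + (-11.969) + 15.375 − 18.75 = 66.156 → 66.2°C

66.2°C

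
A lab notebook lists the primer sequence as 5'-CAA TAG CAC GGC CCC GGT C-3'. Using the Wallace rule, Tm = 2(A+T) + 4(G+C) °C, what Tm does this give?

64°C

Base counts: T=2, C=8, A=4, G=5
AT pairs contribute 6, GC pairs contribute 13.
Tm = 4·13 + 2·6 = 52 + 12 = 64°C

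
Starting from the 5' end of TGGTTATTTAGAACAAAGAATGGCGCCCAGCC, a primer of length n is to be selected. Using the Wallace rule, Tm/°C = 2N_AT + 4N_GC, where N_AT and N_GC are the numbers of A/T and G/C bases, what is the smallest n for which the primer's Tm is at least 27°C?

First 10 bases: TGGTTATTTA → Tm = 24°C (< 27°C)
First 11 bases: TGGTTATTTAG → Tm = 28°C (≥ 27°C)
Each additional base adds 2°C (A/T) or 4°C (G/C), so Tm is non-decreasing in n; n = 11 is the first length to reach 27°C.

n = 11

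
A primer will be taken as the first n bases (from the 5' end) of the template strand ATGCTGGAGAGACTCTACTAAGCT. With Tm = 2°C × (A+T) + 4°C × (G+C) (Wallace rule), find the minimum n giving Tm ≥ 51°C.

First 17 bases: ATGCTGGAGAGACTCTA → Tm = 50°C (< 51°C)
First 18 bases: ATGCTGGAGAGACTCTAC → Tm = 54°C (≥ 51°C)
Each additional base adds 2°C (A/T) or 4°C (G/C), so Tm is non-decreasing in n; n = 18 is the first length to reach 51°C.

n = 18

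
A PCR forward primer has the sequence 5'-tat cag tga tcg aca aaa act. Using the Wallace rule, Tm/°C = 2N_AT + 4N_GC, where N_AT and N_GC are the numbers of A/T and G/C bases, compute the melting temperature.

Counting bases: T=5, C=4, G=3, A=9
AT pairs contribute 14, GC pairs contribute 7.
Tm = 2(14) + 4(7) = 28 + 28 = 56°C

56°C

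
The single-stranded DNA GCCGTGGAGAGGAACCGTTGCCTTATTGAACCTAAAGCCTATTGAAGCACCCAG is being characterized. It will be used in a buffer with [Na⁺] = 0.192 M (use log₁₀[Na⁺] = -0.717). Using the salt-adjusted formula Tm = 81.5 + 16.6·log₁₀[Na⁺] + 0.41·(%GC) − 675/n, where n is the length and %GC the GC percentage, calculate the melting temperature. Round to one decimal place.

78.4°C

Length n = 54. Base counts: T=11, C=14, G=14, A=15
G+C = 28, so %GC = 28/54 × 100 = 51.852%
Salt term: 16.6 × (-0.717) = -11.902
GC term: 0.41 × 51.852 = 21.259; length term: −675/54 = −12.5
Tm = 81.5 + (-11.902) + 21.259 − 12.5 = 78.357 → 78.4°C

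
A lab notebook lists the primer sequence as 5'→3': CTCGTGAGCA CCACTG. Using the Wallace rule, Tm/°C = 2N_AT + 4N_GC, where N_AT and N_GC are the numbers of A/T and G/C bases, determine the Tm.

52°C

Scanning the sequence gives A=3, T=3, C=6, G=4.
A+T = 6, G+C = 10
Tm = 2(6) + 4(10) = 12 + 40 = 52°C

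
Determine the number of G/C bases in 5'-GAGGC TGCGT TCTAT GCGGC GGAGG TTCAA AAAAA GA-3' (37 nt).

19

Scanning the sequence gives A=11, G=13, C=6, T=7.
Total G or C: 13 + 6 = 19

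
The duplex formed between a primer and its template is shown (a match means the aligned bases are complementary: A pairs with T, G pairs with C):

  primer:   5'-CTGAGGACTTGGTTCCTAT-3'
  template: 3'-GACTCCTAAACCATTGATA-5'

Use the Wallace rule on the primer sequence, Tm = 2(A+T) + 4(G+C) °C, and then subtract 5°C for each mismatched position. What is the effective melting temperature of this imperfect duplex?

Primer base counts: A=3, T=7, G=5, C=4 → A+T=10, G+C=9
Perfect-match Tm = 2(10) + 4(9) = 20 + 36 = 56°C
Mismatches (positions where the bases are not complementary): 3 (at positions 8, 14, 15)
Effective Tm = 56 − 3×5 = 56 − 15 = 41°C

41°C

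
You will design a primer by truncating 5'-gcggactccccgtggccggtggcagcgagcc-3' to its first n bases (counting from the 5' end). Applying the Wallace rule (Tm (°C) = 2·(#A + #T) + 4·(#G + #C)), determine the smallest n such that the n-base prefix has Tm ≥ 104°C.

First 28 bases: GCGGACTCCCCGTGGCCGGTGGCAGCGA → Tm = 100°C (< 104°C)
First 29 bases: GCGGACTCCCCGTGGCCGGTGGCAGCGAG → Tm = 104°C (≥ 104°C)
Each additional base adds 2°C (A/T) or 4°C (G/C), so Tm is non-decreasing in n; n = 29 is the first length to reach 104°C.

n = 29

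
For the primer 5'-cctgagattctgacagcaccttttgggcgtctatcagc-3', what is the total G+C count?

20

T=11, A=7, G=9, C=11
Total G or C: 9 + 11 = 20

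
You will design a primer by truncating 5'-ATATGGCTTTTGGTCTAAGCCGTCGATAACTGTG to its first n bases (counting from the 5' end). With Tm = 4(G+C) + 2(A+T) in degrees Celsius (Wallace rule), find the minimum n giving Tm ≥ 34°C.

n = 13

First 12 bases: ATATGGCTTTTG → Tm = 32°C (< 34°C)
First 13 bases: ATATGGCTTTTGG → Tm = 36°C (≥ 34°C)
Each additional base adds 2°C (A/T) or 4°C (G/C), so Tm is non-decreasing in n; n = 13 is the first length to reach 34°C.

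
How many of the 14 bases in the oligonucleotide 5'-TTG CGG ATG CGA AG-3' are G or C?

Base counts: A=3, G=6, C=2, T=3
G+C = 6 + 2 = 8

8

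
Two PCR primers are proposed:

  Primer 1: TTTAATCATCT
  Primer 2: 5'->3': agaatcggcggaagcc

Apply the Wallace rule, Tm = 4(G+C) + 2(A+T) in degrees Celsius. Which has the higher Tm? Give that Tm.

Primer 1: A+T=9, G+C=2 → Tm = 2(9)+4(2) = 26°C
Primer 2: A+T=6, G+C=10 → Tm = 2(6)+4(10) = 52°C
26°C vs 52°C → primer 2 is higher.

Primer 2, 52°C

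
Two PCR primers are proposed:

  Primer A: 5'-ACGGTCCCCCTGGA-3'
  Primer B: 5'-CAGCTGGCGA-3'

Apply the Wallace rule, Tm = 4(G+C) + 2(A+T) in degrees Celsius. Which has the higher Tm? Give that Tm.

Primer A: A+T=4, G+C=10 → Tm = 2(4)+4(10) = 48°C
Primer B: A+T=3, G+C=7 → Tm = 2(3)+4(7) = 34°C
48°C vs 34°C → primer A is higher.

Primer A, 48°C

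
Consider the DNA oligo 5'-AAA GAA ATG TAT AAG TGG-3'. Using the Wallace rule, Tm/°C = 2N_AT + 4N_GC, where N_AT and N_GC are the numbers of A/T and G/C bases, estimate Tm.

Base counts: G=5, A=9, T=4, C=0
A+T = 13, G+C = 5
Tm = 2(13) + 4(5) = 26 + 20 = 46°C

46°C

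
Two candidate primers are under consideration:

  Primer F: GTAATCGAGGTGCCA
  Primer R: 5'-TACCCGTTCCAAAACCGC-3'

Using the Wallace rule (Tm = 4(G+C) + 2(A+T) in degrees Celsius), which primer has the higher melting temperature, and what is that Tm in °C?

Primer F: A+T=7, G+C=8 → Tm = 2(7)+4(8) = 46°C
Primer R: A+T=8, G+C=10 → Tm = 2(8)+4(10) = 56°C
46°C vs 56°C → primer R is higher.

Primer R, 56°C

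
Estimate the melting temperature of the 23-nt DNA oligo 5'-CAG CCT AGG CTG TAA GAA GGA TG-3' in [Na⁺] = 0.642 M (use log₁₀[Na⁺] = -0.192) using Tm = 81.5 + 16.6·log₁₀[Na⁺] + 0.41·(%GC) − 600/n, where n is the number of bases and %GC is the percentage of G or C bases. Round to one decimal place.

Length n = 23. Counting bases: A=7, T=4, C=4, G=8
G+C = 12, so %GC = 12/23 × 100 = 52.174%
Salt term: 16.6 × (-0.192) = -3.187
GC term: 0.41 × 52.174 = 21.391; length term: −600/23 = −26.087
Tm = 81.5 + (-3.187) + 21.391 − 26.087 = 73.617 → 73.6°C

73.6°C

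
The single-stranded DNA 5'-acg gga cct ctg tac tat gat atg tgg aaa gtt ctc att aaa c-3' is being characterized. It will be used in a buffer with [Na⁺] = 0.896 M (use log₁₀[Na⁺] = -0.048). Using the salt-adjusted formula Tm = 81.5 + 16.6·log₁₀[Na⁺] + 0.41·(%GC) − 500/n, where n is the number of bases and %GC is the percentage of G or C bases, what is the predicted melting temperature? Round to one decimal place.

Length n = 43. Scanning the sequence gives C=8, T=13, A=13, G=9.
G+C = 17, so %GC = 17/43 × 100 = 39.535%
Salt term: 16.6 × (-0.048) = -0.797
GC term: 0.41 × 39.535 = 16.209; length term: −500/43 = −11.628
Tm = 81.5 + (-0.797) + 16.209 − 11.628 = 85.284 → 85.3°C

85.3°C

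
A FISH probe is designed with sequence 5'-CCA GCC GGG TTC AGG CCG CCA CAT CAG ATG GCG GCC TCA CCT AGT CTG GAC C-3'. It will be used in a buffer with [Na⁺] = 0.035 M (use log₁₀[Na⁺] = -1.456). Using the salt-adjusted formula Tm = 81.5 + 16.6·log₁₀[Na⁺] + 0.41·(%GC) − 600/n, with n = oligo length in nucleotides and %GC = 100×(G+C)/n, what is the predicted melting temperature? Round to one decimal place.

73.4°C

Length n = 52. G=15, A=9, C=20, T=8
G+C = 35, so %GC = 35/52 × 100 = 67.308%
Salt term: 16.6 × (-1.456) = -24.17
GC term: 0.41 × 67.308 = 27.596; length term: −600/52 = −11.538
Tm = 81.5 + (-24.17) + 27.596 − 11.538 = 73.388 → 73.4°C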